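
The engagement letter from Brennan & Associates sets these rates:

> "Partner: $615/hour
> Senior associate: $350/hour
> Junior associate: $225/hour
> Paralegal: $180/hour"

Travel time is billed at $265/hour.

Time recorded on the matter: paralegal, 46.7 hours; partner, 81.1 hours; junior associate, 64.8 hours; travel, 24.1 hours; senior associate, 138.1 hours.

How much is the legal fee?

Partner: 81.1 × $615 = $49,876.50
Senior associate: 138.1 × $350 = $48,335.00
Junior associate: 64.8 × $225 = $14,580.00
Paralegal: 46.7 × $180 = $8,406.00
Subtotal: $49,876.50 + $48,335.00 + $14,580.00 + $8,406.00 = $121,197.50
Travel: 24.1 × $265 = $6,386.50
Total: $121,197.50 + $6,386.50 = $127,584.00

$127,584.00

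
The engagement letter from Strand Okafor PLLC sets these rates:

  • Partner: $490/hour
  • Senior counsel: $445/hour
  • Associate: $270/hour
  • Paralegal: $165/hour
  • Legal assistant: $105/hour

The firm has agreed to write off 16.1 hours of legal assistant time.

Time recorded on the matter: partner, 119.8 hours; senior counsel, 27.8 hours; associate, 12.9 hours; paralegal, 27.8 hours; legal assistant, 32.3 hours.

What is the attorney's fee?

Partner: 119.8 × $490 = $58,702.00
Senior counsel: 27.8 × $445 = $12,371.00
Associate: 12.9 × $270 = $3,483.00
Paralegal: 27.8 × $165 = $4,587.00
Legal assistant: 32.3 × $105 = $3,391.50
Subtotal: $82,534.50
Write-off: 16.1 × $105 = $1,690.50
Total: $82,534.50 − $1,690.50 = $80,844.00

$80,844.00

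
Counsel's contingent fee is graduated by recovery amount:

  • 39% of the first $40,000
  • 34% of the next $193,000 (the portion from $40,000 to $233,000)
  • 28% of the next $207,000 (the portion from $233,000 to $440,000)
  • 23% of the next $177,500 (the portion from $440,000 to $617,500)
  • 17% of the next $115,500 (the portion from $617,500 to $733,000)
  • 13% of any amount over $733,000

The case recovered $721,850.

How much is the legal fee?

First $40,000 at 39% = $15,600.00
Next $193,000 at 34% = $65,620.00
Next $207,000 at 28% = $57,960.00
Next $177,500 at 23% = $40,825.00
Remaining $104,350 at 17% = $17,739.50
Fee: $15,600.00 + $65,620.00 + $57,960.00 + $40,825.00 + $17,739.50 = $197,744.50

$197,744.50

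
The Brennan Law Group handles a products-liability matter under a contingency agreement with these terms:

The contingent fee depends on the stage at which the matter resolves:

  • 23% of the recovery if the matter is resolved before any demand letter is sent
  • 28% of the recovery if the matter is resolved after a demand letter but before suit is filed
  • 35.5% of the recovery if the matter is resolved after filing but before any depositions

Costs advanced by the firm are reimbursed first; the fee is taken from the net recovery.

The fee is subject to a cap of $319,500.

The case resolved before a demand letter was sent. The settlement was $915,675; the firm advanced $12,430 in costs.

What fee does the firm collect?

Fee base (net of costs): $915,675 − $12,430 = $903,245
The matter resolved before a demand letter was sent, so the 23% rate applies.
$903,245 × 23% = $207,746.35
$207,746.35 is under the $319,500 cap.

$207,746.35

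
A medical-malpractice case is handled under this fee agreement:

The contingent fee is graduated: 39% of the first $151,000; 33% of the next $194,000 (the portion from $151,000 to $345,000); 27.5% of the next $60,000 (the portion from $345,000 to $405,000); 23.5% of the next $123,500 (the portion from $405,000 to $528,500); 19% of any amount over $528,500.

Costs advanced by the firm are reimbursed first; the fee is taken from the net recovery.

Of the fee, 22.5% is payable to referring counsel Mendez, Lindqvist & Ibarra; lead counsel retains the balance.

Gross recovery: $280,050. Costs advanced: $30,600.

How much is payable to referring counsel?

Fee base (net of costs): $280,050 − $30,600 = $249,450
First $151,000 at 39% = $58,890.00
Remaining $98,450 at 33% = $32,488.50
Fee: $58,890.00 + $32,488.50 = $91,378.50
Referral share: 22.5% of $91,378.50 = $20,560.16; lead counsel retains $91,378.50 − $20,560.16 = $70,818.34.

$20,560.16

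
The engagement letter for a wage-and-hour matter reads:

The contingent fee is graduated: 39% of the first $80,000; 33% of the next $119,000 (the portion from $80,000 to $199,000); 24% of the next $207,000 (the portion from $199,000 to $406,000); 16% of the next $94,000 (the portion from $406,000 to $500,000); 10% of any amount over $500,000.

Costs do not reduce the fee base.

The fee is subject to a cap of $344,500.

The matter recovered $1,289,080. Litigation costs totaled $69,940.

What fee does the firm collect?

$214,098.00

Fee base is the gross recovery, $1,289,080; costs are reimbursed separately.
First $80,000 at 39% = $31,200.00
Next $119,000 at 33% = $39,270.00
Next $207,000 at 24% = $49,680.00
Next $94,000 at 16% = $15,040.00
Remaining $789,080 at 10% = $78,908.00
Fee: $31,200.00 + $39,270.00 + $49,680.00 + $15,040.00 + $78,908.00 = $214,098.00
$214,098.00 is under the $344,500 cap.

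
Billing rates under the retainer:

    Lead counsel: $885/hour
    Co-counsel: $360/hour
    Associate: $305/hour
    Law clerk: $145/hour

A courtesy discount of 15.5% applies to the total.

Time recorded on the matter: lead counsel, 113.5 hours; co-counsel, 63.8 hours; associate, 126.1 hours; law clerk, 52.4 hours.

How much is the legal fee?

Lead counsel: 113.5 × $885 = $100,447.50
Co-counsel: 63.8 × $360 = $22,968.00
Associate: 126.1 × $305 = $38,460.50
Law clerk: 52.4 × $145 = $7,598.00
Subtotal: $169,474.00
Less 15.5% discount: −$26,268.47
Total: $169,474.00 − $26,268.47 = $143,205.53

$143,205.53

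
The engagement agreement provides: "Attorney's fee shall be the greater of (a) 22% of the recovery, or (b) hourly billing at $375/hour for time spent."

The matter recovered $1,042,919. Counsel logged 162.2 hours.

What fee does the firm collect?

$229,442.18

(a) 22% of $1,042,919 = $229,442.18
(b) 162.2 × $375 = $60,825.00
The greater is (a): $229,442.18.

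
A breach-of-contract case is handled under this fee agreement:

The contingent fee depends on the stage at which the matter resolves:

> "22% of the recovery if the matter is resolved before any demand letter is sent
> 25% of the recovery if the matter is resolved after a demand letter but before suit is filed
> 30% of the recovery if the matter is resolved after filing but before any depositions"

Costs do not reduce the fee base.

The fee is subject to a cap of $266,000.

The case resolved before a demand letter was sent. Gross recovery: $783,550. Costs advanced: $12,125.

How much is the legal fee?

$172,381.00

Fee base is the gross recovery, $783,550; costs are reimbursed separately.
The matter resolved before a demand letter was sent, so the 22% rate applies.
$783,550 × 22% = $172,381.00
$172,381.00 is under the $266,000 cap.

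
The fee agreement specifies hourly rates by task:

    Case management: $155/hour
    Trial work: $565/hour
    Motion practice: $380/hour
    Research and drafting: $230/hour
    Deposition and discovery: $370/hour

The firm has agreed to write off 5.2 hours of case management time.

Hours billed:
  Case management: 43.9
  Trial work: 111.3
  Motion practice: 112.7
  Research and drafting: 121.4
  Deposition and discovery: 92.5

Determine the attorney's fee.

$173,856.00

Case management: 43.9 × $155 = $6,804.50
Trial work: 111.3 × $565 = $62,884.50
Motion practice: 112.7 × $380 = $42,826.00
Research and drafting: 121.4 × $230 = $27,922.00
Deposition and discovery: 92.5 × $370 = $34,225.00
Subtotal: $174,662.00
Write-off: 5.2 × $155 = $806.00
Total: $174,662.00 − $806.00 = $173,856.00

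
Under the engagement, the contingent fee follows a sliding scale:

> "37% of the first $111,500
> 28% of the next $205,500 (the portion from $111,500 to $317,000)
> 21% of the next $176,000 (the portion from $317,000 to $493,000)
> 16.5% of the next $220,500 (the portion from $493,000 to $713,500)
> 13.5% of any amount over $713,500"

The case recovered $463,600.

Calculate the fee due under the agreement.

$129,581.00

First $111,500 at 37% = $41,255.00
Next $205,500 at 28% = $57,540.00
Remaining $146,600 at 21% = $30,786.00
Fee: $41,255.00 + $57,540.00 + $30,786.00 = $129,581.00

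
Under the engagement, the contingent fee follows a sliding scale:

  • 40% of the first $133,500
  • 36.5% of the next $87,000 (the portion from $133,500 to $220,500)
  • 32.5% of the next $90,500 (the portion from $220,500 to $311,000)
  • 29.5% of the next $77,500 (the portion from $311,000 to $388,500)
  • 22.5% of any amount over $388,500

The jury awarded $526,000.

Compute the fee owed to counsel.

First $133,500 at 40% = $53,400.00
Next $87,000 at 36.5% = $31,755.00
Next $90,500 at 32.5% = $29,412.50
Next $77,500 at 29.5% = $22,862.50
Remaining $137,500 at 22.5% = $30,937.50
Fee: $53,400.00 + $31,755.00 + $29,412.50 + $22,862.50 + $30,937.50 = $168,367.50

$168,367.50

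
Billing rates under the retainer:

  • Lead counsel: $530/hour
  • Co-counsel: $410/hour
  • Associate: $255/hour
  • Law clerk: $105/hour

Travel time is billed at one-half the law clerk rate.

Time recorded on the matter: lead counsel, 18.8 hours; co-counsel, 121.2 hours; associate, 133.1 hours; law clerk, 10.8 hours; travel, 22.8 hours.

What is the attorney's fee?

$95,927.50

Lead counsel: 18.8 × $530 = $9,964.00
Co-counsel: 121.2 × $410 = $49,692.00
Associate: 133.1 × $255 = $33,940.50
Law clerk: 10.8 × $105 = $1,134.00
Subtotal: $9,964.00 + $49,692.00 + $33,940.50 + $1,134.00 = $94,730.50
Travel: 22.8 × ($105 ÷ 2) = 22.8 × $52.50 = $1,197.00
Total: $94,730.50 + $1,197.00 = $95,927.50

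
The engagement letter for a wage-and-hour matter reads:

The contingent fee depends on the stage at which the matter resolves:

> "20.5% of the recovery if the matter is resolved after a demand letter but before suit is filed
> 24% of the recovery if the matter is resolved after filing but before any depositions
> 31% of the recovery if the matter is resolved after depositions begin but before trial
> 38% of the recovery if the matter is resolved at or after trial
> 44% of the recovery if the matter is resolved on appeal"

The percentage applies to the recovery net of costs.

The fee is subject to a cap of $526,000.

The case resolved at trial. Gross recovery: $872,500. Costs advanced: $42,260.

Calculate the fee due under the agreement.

Fee base (net of costs): $872,500 − $42,260 = $830,240
The matter resolved at trial, so the 38% rate applies.
$830,240 × 38% = $315,491.20
$315,491.20 is under the $526,000 cap.

$315,491.20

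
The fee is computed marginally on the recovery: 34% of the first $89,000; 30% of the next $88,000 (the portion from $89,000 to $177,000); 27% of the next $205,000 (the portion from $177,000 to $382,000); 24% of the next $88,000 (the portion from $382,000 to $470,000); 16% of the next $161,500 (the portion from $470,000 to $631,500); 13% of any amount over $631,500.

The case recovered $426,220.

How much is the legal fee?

First $89,000 at 34% = $30,260.00
Next $88,000 at 30% = $26,400.00
Next $205,000 at 27% = $55,350.00
Remaining $44,220 at 24% = $10,612.80
Fee: $30,260.00 + $26,400.00 + $55,350.00 + $10,612.80 = $122,622.80

$122,622.80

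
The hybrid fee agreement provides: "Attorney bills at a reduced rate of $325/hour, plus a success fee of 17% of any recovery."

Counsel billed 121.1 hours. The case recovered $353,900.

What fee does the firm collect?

Hourly: 121.1 × $325 = $39,357.50
Success fee: 17% of $353,900 = $60,163.00
Total: $39,357.50 + $60,163.00 = $99,520.50

$99,520.50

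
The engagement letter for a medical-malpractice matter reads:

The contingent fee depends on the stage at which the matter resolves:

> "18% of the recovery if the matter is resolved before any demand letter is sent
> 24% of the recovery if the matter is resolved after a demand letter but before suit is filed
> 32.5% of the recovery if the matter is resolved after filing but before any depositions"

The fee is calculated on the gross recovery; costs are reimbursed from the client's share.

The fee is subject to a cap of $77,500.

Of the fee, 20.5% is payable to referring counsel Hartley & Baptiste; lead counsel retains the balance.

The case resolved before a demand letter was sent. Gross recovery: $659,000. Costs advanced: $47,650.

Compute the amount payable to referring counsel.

$15,887.50

Fee base is the gross recovery, $659,000; costs are reimbursed separately.
The matter resolved before a demand letter was sent, so the 18% rate applies.
$659,000 × 18% = $118,620.00
$118,620.00 exceeds the $77,500 cap, so the fee is capped at $77,500.00.
Referral share: 20.5% of $77,500.00 = $15,887.50; lead counsel retains $77,500.00 − $15,887.50 = $61,612.50.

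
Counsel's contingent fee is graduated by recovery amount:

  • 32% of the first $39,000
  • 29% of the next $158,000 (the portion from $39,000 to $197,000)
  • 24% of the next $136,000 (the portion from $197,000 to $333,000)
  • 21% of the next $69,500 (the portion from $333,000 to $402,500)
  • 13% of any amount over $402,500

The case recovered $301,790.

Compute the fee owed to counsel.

$83,449.60

First $39,000 at 32% = $12,480.00
Next $158,000 at 29% = $45,820.00
Remaining $104,790 at 24% = $25,149.60
Fee: $12,480.00 + $45,820.00 + $25,149.60 = $83,449.60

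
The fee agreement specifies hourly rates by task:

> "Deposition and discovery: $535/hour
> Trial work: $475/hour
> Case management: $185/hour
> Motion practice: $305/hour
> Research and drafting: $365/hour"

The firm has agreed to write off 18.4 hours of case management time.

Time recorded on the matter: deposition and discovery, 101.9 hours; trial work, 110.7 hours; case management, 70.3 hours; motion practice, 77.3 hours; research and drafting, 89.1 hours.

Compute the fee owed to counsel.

Deposition and discovery: 101.9 × $535 = $54,516.50
Trial work: 110.7 × $475 = $52,582.50
Case management: 70.3 × $185 = $13,005.50
Motion practice: 77.3 × $305 = $23,576.50
Research and drafting: 89.1 × $365 = $32,521.50
Subtotal: $176,202.50
Write-off: 18.4 × $185 = $3,404.00
Total: $176,202.50 − $3,404.00 = $172,798.50

$172,798.50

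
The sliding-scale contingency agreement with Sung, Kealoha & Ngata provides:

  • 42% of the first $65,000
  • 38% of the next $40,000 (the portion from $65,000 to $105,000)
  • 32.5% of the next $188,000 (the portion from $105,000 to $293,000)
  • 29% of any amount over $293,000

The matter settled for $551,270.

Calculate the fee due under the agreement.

$178,498.30

First $65,000 at 42% = $27,300.00
Next $40,000 at 38% = $15,200.00
Next $188,000 at 32.5% = $61,100.00
Remaining $258,270 at 29% = $74,898.30
Fee: $27,300.00 + $15,200.00 + $61,100.00 + $74,898.30 = $178,498.30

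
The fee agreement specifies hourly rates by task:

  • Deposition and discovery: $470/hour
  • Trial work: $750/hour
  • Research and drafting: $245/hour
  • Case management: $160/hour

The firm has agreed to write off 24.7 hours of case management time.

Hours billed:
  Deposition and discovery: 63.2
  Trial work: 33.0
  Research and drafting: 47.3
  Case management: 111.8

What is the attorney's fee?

Deposition and discovery: 63.2 × $470 = $29,704.00
Trial work: 33.0 × $750 = $24,750.00
Research and drafting: 47.3 × $245 = $11,588.50
Case management: 111.8 × $160 = $17,888.00
Subtotal: $83,930.50
Write-off: 24.7 × $160 = $3,952.00
Total: $83,930.50 − $3,952.00 = $79,978.50

$79,978.50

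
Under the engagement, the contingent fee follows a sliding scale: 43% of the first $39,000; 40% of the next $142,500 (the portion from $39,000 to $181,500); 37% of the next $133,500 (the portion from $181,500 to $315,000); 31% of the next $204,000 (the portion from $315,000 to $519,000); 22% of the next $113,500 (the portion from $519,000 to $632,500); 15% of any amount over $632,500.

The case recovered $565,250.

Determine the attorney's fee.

First $39,000 at 43% = $16,770.00
Next $142,500 at 40% = $57,000.00
Next $133,500 at 37% = $49,395.00
Next $204,000 at 31% = $63,240.00
Remaining $46,250 at 22% = $10,175.00
Fee: $16,770.00 + $57,000.00 + $49,395.00 + $63,240.00 + $10,175.00 = $196,580.00

$196,580.00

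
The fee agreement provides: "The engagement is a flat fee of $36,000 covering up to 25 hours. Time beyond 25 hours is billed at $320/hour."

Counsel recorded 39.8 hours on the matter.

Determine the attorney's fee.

$40,736.00

Flat fee: $36,000.00
Excess hours: 39.8 − 25 = 14.8
Overrun: 14.8 × $320 = $4,736.00
Total: $36,000.00 + $4,736.00 = $40,736.00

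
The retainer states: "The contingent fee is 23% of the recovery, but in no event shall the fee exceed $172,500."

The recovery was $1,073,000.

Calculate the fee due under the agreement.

$172,500.00

23% of $1,073,000 = $246,790.00
That exceeds the $172,500 cap, so the fee is capped at $172,500.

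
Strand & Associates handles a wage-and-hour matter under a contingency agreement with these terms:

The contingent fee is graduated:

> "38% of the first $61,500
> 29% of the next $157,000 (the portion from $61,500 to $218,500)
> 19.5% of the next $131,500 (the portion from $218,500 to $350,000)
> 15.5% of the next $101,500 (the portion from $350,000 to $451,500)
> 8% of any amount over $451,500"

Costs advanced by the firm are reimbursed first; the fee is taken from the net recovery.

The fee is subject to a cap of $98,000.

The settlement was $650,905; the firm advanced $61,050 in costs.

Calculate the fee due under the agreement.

Fee base (net of costs): $650,905 − $61,050 = $589,855
First $61,500 at 38% = $23,370.00
Next $157,000 at 29% = $45,530.00
Next $131,500 at 19.5% = $25,642.50
Next $101,500 at 15.5% = $15,732.50
Remaining $138,355 at 8% = $11,068.40
Fee: $23,370.00 + $45,530.00 + $25,642.50 + $15,732.50 + $11,068.40 = $121,343.40
$121,343.40 exceeds the $98,000 cap, so the fee is capped at $98,000.00.

$98,000.00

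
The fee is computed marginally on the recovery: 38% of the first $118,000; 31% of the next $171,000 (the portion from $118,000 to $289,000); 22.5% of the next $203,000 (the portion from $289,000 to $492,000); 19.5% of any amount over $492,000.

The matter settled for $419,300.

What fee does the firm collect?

First $118,000 at 38% = $44,840.00
Next $171,000 at 31% = $53,010.00
Remaining $130,300 at 22.5% = $29,317.50
Fee: $44,840.00 + $53,010.00 + $29,317.50 = $127,167.50

$127,167.50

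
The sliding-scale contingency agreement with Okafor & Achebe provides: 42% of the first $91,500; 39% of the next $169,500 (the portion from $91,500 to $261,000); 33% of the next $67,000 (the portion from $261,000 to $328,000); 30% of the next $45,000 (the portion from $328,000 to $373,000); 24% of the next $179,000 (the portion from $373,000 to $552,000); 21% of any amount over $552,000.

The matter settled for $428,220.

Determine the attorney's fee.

First $91,500 at 42% = $38,430.00
Next $169,500 at 39% = $66,105.00
Next $67,000 at 33% = $22,110.00
Next $45,000 at 30% = $13,500.00
Remaining $55,220 at 24% = $13,252.80
Fee: $38,430.00 + $66,105.00 + $22,110.00 + $13,500.00 + $13,252.80 = $153,397.80

$153,397.80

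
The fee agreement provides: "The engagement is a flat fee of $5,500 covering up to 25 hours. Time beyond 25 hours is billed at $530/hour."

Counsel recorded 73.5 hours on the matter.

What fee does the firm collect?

$31,205.00

Flat fee: $5,500.00
Excess hours: 73.5 − 25 = 48.5
Overrun: 48.5 × $530 = $25,705.00
Total: $5,500.00 + $25,705.00 = $31,205.00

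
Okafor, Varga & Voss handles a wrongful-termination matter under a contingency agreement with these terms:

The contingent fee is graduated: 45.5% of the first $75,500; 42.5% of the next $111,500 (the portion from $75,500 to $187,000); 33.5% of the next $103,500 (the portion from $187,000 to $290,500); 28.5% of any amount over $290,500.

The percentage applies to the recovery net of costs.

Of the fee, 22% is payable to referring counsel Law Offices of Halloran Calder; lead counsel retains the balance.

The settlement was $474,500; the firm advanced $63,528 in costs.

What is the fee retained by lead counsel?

$117,582.68

Fee base (net of costs): $474,500 − $63,528 = $410,972
First $75,500 at 45.5% = $34,352.50
Next $111,500 at 42.5% = $47,387.50
Next $103,500 at 33.5% = $34,672.50
Remaining $120,472 at 28.5% = $34,334.52
Fee: $34,352.50 + $47,387.50 + $34,672.50 + $34,334.52 = $150,747.02
Referral share: 22% of $150,747.02 = $33,164.34; lead counsel retains $150,747.02 − $33,164.34 = $117,582.68.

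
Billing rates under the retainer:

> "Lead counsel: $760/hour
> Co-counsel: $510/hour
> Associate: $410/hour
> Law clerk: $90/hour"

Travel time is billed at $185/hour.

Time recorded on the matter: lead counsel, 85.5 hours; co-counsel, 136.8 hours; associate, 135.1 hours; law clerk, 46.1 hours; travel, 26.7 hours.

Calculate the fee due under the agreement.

$199,227.50

Lead counsel: 85.5 × $760 = $64,980.00
Co-counsel: 136.8 × $510 = $69,768.00
Associate: 135.1 × $410 = $55,391.00
Law clerk: 46.1 × $90 = $4,149.00
Subtotal: $64,980.00 + $69,768.00 + $55,391.00 + $4,149.00 = $194,288.00
Travel: 26.7 × $185 = $4,939.50
Total: $194,288.00 + $4,939.50 = $199,227.50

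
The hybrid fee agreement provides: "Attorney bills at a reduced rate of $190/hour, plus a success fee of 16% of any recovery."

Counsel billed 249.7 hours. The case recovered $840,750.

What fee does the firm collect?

Hourly: 249.7 × $190 = $47,443.00
Success fee: 16% of $840,750 = $134,520.00
Total: $47,443.00 + $134,520.00 = $181,963.00

$181,963.00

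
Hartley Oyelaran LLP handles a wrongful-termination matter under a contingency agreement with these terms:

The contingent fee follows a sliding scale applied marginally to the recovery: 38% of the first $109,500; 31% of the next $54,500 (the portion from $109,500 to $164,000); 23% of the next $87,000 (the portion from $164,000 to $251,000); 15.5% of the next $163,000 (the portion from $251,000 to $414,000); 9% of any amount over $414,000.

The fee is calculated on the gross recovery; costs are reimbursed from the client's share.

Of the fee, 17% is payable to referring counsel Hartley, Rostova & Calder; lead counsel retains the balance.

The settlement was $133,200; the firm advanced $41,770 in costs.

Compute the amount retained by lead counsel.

Fee base is the gross recovery, $133,200; costs are reimbursed separately.
First $109,500 at 38% = $41,610.00
Remaining $23,700 at 31% = $7,347.00
Fee: $41,610.00 + $7,347.00 = $48,957.00
Referral share: 17% of $48,957.00 = $8,322.69; lead counsel retains $48,957.00 − $8,322.69 = $40,634.31.

$40,634.31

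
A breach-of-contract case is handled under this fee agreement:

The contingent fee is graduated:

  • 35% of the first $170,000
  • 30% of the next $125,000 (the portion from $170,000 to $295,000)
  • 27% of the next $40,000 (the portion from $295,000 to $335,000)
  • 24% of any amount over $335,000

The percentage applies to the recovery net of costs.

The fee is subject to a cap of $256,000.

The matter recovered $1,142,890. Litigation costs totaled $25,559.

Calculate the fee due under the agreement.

Fee base (net of costs): $1,142,890 − $25,559 = $1,117,331
First $170,000 at 35% = $59,500.00
Next $125,000 at 30% = $37,500.00
Next $40,000 at 27% = $10,800.00
Remaining $782,331 at 24% = $187,759.44
Fee: $59,500.00 + $37,500.00 + $10,800.00 + $187,759.44 = $295,559.44
$295,559.44 exceeds the $256,000 cap, so the fee is capped at $256,000.00.

$256,000.00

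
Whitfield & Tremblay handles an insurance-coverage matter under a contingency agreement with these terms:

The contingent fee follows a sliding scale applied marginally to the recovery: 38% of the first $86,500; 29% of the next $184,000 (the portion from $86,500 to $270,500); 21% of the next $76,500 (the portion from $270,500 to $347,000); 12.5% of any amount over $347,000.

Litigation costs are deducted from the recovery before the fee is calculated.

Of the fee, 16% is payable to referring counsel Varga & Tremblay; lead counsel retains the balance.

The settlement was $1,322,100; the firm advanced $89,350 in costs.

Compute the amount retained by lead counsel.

Fee base (net of costs): $1,322,100 − $89,350 = $1,232,750
First $86,500 at 38% = $32,870.00
Next $184,000 at 29% = $53,360.00
Next $76,500 at 21% = $16,065.00
Remaining $885,750 at 12.5% = $110,718.75
Fee: $32,870.00 + $53,360.00 + $16,065.00 + $110,718.75 = $213,013.75
Referral share: 16% of $213,013.75 = $34,082.20; lead counsel retains $213,013.75 − $34,082.20 = $178,931.55.

$178,931.55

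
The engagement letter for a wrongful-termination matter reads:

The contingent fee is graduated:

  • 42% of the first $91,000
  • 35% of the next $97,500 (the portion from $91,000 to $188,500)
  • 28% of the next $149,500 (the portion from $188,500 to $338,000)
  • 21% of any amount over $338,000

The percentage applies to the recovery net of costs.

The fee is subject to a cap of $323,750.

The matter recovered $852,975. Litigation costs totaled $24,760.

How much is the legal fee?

$217,150.15

Fee base (net of costs): $852,975 − $24,760 = $828,215
First $91,000 at 42% = $38,220.00
Next $97,500 at 35% = $34,125.00
Next $149,500 at 28% = $41,860.00
Remaining $490,215 at 21% = $102,945.15
Fee: $38,220.00 + $34,125.00 + $41,860.00 + $102,945.15 = $217,150.15
$217,150.15 is under the $323,750 cap.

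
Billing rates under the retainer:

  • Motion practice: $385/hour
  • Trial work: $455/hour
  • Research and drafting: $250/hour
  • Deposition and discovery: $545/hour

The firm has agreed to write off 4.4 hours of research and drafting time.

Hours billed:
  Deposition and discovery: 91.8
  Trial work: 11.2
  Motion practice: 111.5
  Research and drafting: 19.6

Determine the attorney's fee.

Motion practice: 111.5 × $385 = $42,927.50
Trial work: 11.2 × $455 = $5,096.00
Research and drafting: 19.6 × $250 = $4,900.00
Deposition and discovery: 91.8 × $545 = $50,031.00
Subtotal: $102,954.50
Write-off: 4.4 × $250 = $1,100.00
Total: $102,954.50 − $1,100.00 = $101,854.50

$101,854.50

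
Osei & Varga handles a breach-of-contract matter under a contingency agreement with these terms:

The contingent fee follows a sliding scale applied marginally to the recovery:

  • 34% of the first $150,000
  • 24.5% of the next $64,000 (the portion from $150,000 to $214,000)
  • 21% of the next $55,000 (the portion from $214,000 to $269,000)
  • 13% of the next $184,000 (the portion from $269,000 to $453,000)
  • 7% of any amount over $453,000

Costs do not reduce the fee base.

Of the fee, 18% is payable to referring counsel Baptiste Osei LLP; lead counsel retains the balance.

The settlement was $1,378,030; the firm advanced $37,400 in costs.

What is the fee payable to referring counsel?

Fee base is the gross recovery, $1,378,030; costs are reimbursed separately.
First $150,000 at 34% = $51,000.00
Next $64,000 at 24.5% = $15,680.00
Next $55,000 at 21% = $11,550.00
Next $184,000 at 13% = $23,920.00
Remaining $925,030 at 7% = $64,752.10
Fee: $51,000.00 + $15,680.00 + $11,550.00 + $23,920.00 + $64,752.10 = $166,902.10
Referral share: 18% of $166,902.10 = $30,042.38; lead counsel retains $166,902.10 − $30,042.38 = $136,859.72.

$30,042.38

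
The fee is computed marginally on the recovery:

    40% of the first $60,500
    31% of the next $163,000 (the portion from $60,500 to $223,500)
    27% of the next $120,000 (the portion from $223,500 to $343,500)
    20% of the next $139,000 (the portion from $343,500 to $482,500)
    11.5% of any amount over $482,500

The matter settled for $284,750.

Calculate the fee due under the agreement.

First $60,500 at 40% = $24,200.00
Next $163,000 at 31% = $50,530.00
Remaining $61,250 at 27% = $16,537.50
Fee: $24,200.00 + $50,530.00 + $16,537.50 = $91,267.50

$91,267.50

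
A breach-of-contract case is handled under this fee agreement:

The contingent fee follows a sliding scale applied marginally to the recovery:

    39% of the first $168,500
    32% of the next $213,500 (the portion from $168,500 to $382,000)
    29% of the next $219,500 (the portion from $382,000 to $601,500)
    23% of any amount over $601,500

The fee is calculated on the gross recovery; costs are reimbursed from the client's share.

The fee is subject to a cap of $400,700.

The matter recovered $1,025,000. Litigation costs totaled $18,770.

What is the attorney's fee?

Fee base is the gross recovery, $1,025,000; costs are reimbursed separately.
First $168,500 at 39% = $65,715.00
Next $213,500 at 32% = $68,320.00
Next $219,500 at 29% = $63,655.00
Remaining $423,500 at 23% = $97,405.00
Fee: $65,715.00 + $68,320.00 + $63,655.00 + $97,405.00 = $295,095.00
$295,095.00 is under the $400,700 cap.

$295,095.00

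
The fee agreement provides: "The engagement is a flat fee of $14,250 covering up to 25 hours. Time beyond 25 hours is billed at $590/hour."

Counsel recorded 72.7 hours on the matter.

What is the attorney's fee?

Flat fee: $14,250.00
Excess hours: 72.7 − 25 = 47.7
Overrun: 47.7 × $590 = $28,143.00
Total: $14,250.00 + $28,143.00 = $42,393.00

$42,393.00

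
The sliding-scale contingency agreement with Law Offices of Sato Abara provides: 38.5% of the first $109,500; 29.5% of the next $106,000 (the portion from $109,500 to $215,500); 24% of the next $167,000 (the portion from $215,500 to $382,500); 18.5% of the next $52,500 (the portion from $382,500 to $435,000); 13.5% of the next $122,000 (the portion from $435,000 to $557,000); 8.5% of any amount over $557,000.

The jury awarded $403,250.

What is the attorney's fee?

First $109,500 at 38.5% = $42,157.50
Next $106,000 at 29.5% = $31,270.00
Next $167,000 at 24% = $40,080.00
Remaining $20,750 at 18.5% = $3,838.75
Fee: $42,157.50 + $31,270.00 + $40,080.00 + $3,838.75 = $117,346.25

$117,346.25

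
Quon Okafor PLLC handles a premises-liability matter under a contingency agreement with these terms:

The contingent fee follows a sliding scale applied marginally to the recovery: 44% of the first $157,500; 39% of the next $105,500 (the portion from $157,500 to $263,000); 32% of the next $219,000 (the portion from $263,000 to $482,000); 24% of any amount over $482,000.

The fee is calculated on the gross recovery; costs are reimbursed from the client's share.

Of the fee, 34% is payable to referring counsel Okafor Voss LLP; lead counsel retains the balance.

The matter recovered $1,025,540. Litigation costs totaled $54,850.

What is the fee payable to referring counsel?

Fee base is the gross recovery, $1,025,540; costs are reimbursed separately.
First $157,500 at 44% = $69,300.00
Next $105,500 at 39% = $41,145.00
Next $219,000 at 32% = $70,080.00
Remaining $543,540 at 24% = $130,449.60
Fee: $69,300.00 + $41,145.00 + $70,080.00 + $130,449.60 = $310,974.60
Referral share: 34% of $310,974.60 = $105,731.36; lead counsel retains $310,974.60 − $105,731.36 = $205,243.24.

$105,731.36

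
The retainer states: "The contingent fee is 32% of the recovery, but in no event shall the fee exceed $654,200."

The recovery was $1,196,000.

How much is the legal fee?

$382,720.00

32% of $1,196,000 = $382,720.00
That is under the $654,200 cap.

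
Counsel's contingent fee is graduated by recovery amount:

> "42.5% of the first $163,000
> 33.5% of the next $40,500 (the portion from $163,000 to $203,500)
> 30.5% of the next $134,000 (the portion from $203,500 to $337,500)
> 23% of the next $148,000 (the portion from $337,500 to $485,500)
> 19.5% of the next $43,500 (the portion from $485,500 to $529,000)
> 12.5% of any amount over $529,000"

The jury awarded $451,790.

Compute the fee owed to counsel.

First $163,000 at 42.5% = $69,275.00
Next $40,500 at 33.5% = $13,567.50
Next $134,000 at 30.5% = $40,870.00
Remaining $114,290 at 23% = $26,286.70
Fee: $69,275.00 + $13,567.50 + $40,870.00 + $26,286.70 = $149,999.20

$149,999.20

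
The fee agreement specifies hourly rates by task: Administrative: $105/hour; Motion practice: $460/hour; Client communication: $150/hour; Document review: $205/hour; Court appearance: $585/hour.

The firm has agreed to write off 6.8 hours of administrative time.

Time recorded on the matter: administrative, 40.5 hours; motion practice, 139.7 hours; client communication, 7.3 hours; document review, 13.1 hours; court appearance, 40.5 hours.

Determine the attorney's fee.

Administrative: 40.5 × $105 = $4,252.50
Motion practice: 139.7 × $460 = $64,262.00
Client communication: 7.3 × $150 = $1,095.00
Document review: 13.1 × $205 = $2,685.50
Court appearance: 40.5 × $585 = $23,692.50
Subtotal: $95,987.50
Write-off: 6.8 × $105 = $714.00
Total: $95,987.50 − $714.00 = $95,273.50

$95,273.50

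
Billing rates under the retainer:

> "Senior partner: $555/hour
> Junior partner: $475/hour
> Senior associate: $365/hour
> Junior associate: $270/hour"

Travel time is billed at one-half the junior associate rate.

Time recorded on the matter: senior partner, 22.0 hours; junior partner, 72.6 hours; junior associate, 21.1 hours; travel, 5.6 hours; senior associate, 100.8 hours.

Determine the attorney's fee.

Senior partner: 22.0 × $555 = $12,210.00
Junior partner: 72.6 × $475 = $34,485.00
Senior associate: 100.8 × $365 = $36,792.00
Junior associate: 21.1 × $270 = $5,697.00
Subtotal: $12,210.00 + $34,485.00 + $36,792.00 + $5,697.00 = $89,184.00
Travel: 5.6 × ($270 ÷ 2) = 5.6 × $135.00 = $756.00
Total: $89,184.00 + $756.00 = $89,940.00

$89,940.00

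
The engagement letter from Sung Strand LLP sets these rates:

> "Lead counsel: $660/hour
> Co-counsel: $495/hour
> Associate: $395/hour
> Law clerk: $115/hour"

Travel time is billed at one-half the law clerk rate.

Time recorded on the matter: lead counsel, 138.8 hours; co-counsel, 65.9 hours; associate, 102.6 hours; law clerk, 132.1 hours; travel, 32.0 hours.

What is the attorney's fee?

Lead counsel: 138.8 × $660 = $91,608.00
Co-counsel: 65.9 × $495 = $32,620.50
Associate: 102.6 × $395 = $40,527.00
Law clerk: 132.1 × $115 = $15,191.50
Subtotal: $91,608.00 + $32,620.50 + $40,527.00 + $15,191.50 = $179,947.00
Travel: 32.0 × ($115 ÷ 2) = 32.0 × $57.50 = $1,840.00
Total: $179,947.00 + $1,840.00 = $181,787.00

$181,787.00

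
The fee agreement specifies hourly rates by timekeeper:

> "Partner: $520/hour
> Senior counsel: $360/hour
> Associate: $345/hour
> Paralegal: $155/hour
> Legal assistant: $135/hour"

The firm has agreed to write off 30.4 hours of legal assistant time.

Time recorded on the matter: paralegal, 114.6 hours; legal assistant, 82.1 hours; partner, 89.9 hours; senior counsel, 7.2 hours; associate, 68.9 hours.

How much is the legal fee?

Partner: 89.9 × $520 = $46,748.00
Senior counsel: 7.2 × $360 = $2,592.00
Associate: 68.9 × $345 = $23,770.50
Paralegal: 114.6 × $155 = $17,763.00
Legal assistant: 82.1 × $135 = $11,083.50
Subtotal: $101,957.00
Write-off: 30.4 × $135 = $4,104.00
Total: $101,957.00 − $4,104.00 = $97,853.00

$97,853.00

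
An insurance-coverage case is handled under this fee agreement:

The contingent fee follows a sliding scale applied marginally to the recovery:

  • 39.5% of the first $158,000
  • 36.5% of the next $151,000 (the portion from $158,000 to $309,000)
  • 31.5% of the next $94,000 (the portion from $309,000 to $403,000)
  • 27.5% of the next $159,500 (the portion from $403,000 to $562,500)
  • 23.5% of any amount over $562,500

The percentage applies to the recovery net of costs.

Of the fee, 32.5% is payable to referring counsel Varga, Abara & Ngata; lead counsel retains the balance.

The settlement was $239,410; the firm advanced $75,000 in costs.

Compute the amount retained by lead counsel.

Fee base (net of costs): $239,410 − $75,000 = $164,410
First $158,000 at 39.5% = $62,410.00
Remaining $6,410 at 36.5% = $2,339.65
Fee: $62,410.00 + $2,339.65 = $64,749.65
Referral share: 32.5% of $64,749.65 = $21,043.64; lead counsel retains $64,749.65 − $21,043.64 = $43,706.01.

$43,706.01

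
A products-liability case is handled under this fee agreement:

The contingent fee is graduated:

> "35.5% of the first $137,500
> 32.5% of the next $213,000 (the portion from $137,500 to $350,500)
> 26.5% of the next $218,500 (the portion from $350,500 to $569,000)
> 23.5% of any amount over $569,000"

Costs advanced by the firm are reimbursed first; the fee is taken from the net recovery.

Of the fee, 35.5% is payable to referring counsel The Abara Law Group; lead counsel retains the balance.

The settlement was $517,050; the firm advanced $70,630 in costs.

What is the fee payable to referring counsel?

Fee base (net of costs): $517,050 − $70,630 = $446,420
First $137,500 at 35.5% = $48,812.50
Next $213,000 at 32.5% = $69,225.00
Remaining $95,920 at 26.5% = $25,418.80
Fee: $48,812.50 + $69,225.00 + $25,418.80 = $143,456.30
Referral share: 35.5% of $143,456.30 = $50,926.99; lead counsel retains $143,456.30 − $50,926.99 = $92,529.31.

$50,926.99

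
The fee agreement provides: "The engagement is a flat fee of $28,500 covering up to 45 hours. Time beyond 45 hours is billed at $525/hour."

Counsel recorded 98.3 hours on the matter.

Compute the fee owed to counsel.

$56,482.50

Flat fee: $28,500.00
Excess hours: 98.3 − 45 = 53.3
Overrun: 53.3 × $525 = $27,982.50
Total: $28,500.00 + $27,982.50 = $56,482.50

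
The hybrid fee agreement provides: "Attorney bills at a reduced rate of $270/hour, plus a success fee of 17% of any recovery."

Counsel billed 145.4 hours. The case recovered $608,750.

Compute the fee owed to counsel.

$142,745.50

Hourly: 145.4 × $270 = $39,258.00
Success fee: 17% of $608,750 = $103,487.50
Total: $39,258.00 + $103,487.50 = $142,745.50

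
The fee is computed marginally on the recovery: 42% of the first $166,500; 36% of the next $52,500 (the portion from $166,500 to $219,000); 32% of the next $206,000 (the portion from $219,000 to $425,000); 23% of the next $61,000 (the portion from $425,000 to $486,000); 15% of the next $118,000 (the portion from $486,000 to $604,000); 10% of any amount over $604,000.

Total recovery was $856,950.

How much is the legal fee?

$211,775.00

First $166,500 at 42% = $69,930.00
Next $52,500 at 36% = $18,900.00
Next $206,000 at 32% = $65,920.00
Next $61,000 at 23% = $14,030.00
Next $118,000 at 15% = $17,700.00
Remaining $252,950 at 10% = $25,295.00
Fee: $69,930.00 + $18,900.00 + $65,920.00 + $14,030.00 + $17,700.00 + $25,295.00 = $211,775.00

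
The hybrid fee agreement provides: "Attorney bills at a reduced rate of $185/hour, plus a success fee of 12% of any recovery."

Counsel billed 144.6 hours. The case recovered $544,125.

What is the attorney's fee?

$92,046.00

Hourly: 144.6 × $185 = $26,751.00
Success fee: 12% of $544,125 = $65,295.00
Total: $26,751.00 + $65,295.00 = $92,046.00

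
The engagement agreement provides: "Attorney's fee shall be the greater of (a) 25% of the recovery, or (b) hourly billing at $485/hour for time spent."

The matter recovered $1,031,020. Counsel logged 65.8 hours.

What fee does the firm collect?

(a) 25% of $1,031,020 = $257,755.00
(b) 65.8 × $485 = $31,913.00
The greater is (a): $257,755.00.

$257,755.00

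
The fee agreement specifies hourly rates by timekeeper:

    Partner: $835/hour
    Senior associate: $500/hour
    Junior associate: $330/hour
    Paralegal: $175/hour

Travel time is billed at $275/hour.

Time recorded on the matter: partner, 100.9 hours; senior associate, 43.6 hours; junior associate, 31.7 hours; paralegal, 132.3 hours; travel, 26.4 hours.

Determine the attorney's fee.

$146,925.00

Partner: 100.9 × $835 = $84,251.50
Senior associate: 43.6 × $500 = $21,800.00
Junior associate: 31.7 × $330 = $10,461.00
Paralegal: 132.3 × $175 = $23,152.50
Subtotal: $84,251.50 + $21,800.00 + $10,461.00 + $23,152.50 = $139,665.00
Travel: 26.4 × $275 = $7,260.00
Total: $139,665.00 + $7,260.00 = $146,925.00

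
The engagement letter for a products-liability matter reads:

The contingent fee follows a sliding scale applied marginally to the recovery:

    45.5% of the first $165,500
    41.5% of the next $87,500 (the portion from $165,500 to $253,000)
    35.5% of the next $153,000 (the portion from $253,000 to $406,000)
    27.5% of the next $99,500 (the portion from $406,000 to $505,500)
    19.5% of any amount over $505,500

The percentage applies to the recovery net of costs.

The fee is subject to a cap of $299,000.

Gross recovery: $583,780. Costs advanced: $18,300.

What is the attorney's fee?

Fee base (net of costs): $583,780 − $18,300 = $565,480
First $165,500 at 45.5% = $75,302.50
Next $87,500 at 41.5% = $36,312.50
Next $153,000 at 35.5% = $54,315.00
Next $99,500 at 27.5% = $27,362.50
Remaining $59,980 at 19.5% = $11,696.10
Fee: $75,302.50 + $36,312.50 + $54,315.00 + $27,362.50 + $11,696.10 = $204,988.60
$204,988.60 is under the $299,000 cap.

$204,988.60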